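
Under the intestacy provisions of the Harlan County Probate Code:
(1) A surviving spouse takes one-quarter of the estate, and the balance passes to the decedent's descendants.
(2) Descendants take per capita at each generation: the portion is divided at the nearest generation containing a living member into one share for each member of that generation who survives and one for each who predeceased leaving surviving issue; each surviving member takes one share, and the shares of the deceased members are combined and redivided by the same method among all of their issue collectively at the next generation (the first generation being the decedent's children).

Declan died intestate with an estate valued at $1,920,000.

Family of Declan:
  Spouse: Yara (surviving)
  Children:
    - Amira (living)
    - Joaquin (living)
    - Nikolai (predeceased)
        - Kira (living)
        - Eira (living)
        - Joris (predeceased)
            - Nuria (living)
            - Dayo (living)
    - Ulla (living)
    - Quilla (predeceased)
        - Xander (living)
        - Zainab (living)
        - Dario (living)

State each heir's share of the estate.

Yara: $480,000; Amira: $288,000; Joaquin: $288,000; Kira: $96,000; Eira: $96,000; Nuria: $48,000; Dayo: $48,000; Ulla: $288,000; Xander: $96,000; Zainab: $96,000; Dario: $96,000

Yara takes one-quarter of $1,920,000 = $480,000. The remaining $1,440,000 passes to the descendants.
The descendants' portion ($1,440,000) is divided at the children's generation into 5 shares of $288,000. Amira, Joaquin, and Ulla each take $288,000. The 2 shares of the deceased (Nikolai and Quilla) are combined into a pool of $576,000.
That pool ($576,000) is divided at the grandchildren's generation into 6 shares of $96,000. Kira, Eira, Xander, Zainab, and Dario each take $96,000. The remaining share for the deceased Joris ($96,000) is carried to the next generation.
That pool ($96,000) is divided at the great-grandchildren's generation equally among Nuria and Dayo: $48,000 each.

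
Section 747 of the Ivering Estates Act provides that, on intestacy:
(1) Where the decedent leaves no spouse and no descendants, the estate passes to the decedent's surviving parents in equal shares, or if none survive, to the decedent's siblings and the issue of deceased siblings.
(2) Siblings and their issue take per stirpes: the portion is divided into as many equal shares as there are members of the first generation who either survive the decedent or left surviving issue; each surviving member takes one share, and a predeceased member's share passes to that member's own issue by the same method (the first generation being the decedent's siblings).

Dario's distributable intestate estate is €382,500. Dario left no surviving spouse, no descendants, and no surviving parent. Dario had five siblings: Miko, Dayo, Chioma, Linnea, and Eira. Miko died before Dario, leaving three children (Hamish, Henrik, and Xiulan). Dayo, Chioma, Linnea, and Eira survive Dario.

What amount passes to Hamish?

Hamish receives €25,500.

The entire €382,500 passes to the siblings and their issue.
That amount (€382,500) is divided into 5 shares of €76,500: Dayo, Chioma, Linnea, and Eira each take €76,500; Miko's €76,500 share passes to Miko's issue.
Miko's share (€76,500) is divided into 3 shares of €25,500: Hamish, Henrik, and Xiulan each take €25,500.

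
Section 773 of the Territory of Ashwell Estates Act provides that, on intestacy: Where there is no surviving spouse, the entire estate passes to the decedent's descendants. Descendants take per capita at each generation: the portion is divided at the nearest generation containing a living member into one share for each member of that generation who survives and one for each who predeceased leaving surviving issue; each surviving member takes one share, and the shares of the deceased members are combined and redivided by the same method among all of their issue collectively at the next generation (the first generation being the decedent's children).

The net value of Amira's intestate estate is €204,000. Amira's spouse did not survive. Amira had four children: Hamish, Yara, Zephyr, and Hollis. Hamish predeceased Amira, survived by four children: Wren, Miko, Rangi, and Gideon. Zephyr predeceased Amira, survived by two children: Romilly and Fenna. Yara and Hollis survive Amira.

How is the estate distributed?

The entire €204,000 passes to the descendants.
That amount (€204,000) is divided at the children's generation into 4 shares of €51,000. Yara and Hollis each take €51,000. The 2 shares of the deceased (Hamish and Zephyr) are combined into a pool of €102,000.
That pool (€102,000) is divided at the grandchildren's generation equally among Wren, Miko, Rangi, Gideon, Romilly, and Fenna: €17,000 each.

Wren: €17,000; Miko: €17,000; Rangi: €17,000; Gideon: €17,000; Yara: €51,000; Romilly: €17,000; Fenna: €17,000; Hollis: €51,000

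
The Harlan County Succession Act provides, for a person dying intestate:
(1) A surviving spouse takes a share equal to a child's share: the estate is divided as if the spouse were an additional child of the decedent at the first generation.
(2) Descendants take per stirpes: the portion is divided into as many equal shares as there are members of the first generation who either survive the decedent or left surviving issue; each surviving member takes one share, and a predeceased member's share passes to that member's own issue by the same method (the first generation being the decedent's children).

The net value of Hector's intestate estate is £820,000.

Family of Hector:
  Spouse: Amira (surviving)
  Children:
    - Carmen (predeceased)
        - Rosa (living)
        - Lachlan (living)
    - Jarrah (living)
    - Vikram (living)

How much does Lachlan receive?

The spouse counts as an additional share at the children's level, so there are 4 primary shares of £205,000. Amira takes one such share (£205,000).
The children's combined portion (£615,000) is divided into 3 shares of £205,000: Jarrah and Vikram each take £205,000; Carmen's £205,000 share passes to Carmen's issue.
Carmen's share (£205,000) is divided into 2 shares of £102,500: Rosa and Lachlan each take £102,500.

Lachlan receives £102,500.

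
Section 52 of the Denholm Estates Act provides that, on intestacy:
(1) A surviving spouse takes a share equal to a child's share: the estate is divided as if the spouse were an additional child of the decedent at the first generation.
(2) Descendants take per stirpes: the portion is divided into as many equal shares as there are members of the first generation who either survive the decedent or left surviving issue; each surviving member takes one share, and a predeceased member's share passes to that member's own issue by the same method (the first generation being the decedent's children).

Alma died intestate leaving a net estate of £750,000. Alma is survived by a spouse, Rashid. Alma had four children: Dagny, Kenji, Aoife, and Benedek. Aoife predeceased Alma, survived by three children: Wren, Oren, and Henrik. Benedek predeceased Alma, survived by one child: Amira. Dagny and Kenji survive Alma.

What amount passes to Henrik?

The spouse counts as an additional share at the children's level, so there are 5 primary shares of £150,000. Rashid takes one such share (£150,000).
The children's combined portion (£600,000) is divided into 4 shares of £150,000: Dagny and Kenji each take £150,000; Aoife's £150,000 share passes to Aoife's issue; Benedek's £150,000 share passes to Benedek's issue.
Aoife's share (£150,000) is divided into 3 shares of £50,000: Wren, Oren, and Henrik each take £50,000.
Benedek's share (£150,000) passes entirely to Amira.

Henrik receives £50,000.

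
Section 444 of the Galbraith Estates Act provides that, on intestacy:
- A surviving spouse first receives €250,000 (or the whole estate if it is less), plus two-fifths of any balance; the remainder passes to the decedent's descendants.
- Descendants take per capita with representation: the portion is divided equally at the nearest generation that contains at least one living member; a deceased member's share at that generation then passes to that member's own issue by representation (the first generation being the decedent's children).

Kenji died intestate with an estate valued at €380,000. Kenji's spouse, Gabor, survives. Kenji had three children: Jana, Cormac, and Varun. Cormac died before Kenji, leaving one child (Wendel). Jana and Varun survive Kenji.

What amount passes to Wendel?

Wendel receives €26,000.

Gabor first takes €250,000, leaving a balance of €130,000. Gabor then takes two-fifths of the balance (€52,000), for a total of €302,000. The remaining €78,000 passes to the descendants.
The descendants' portion (€78,000) is divided into 3 shares of €26,000: Jana and Varun each take €26,000; Cormac's €26,000 share passes to Cormac's issue.
Cormac's share (€26,000) passes entirely to Wendel.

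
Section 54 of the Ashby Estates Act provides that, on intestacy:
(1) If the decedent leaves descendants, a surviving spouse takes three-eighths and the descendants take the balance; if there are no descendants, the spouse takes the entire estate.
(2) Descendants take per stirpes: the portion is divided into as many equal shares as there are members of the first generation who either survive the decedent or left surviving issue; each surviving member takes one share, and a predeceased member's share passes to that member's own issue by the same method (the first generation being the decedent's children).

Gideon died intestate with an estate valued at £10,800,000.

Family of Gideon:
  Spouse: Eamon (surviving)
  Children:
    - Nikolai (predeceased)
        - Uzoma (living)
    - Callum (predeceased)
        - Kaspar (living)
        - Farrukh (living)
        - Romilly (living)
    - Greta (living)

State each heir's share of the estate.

Eamon takes three-eighths of £10,800,000 = £4,050,000. The remaining £6,750,000 passes to the descendants.
The descendants' portion (£6,750,000) is divided into 3 shares of £2,250,000: Greta takes £2,250,000; Nikolai's £2,250,000 share passes to Nikolai's issue; Callum's £2,250,000 share passes to Callum's issue.
Nikolai's share (£2,250,000) passes entirely to Uzoma.
Callum's share (£2,250,000) is divided into 3 shares of £750,000: Kaspar, Farrukh, and Romilly each take £750,000.

Eamon: £4,050,000; Uzoma: £2,250,000; Kaspar: £750,000; Farrukh: £750,000; Romilly: £750,000; Greta: £2,250,000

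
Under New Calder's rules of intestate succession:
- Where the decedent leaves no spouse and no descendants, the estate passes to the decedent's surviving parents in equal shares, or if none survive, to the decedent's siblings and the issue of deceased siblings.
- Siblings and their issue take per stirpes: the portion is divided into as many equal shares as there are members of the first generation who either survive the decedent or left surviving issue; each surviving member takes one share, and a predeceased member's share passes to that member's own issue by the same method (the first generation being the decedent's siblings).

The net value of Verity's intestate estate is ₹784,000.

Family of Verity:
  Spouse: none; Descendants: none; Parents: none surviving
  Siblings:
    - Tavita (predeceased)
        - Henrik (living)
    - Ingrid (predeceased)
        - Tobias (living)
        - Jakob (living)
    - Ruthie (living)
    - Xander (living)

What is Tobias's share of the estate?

The entire ₹784,000 passes to the siblings and their issue.
That amount (₹784,000) is divided into 4 shares of ₹196,000: Ruthie and Xander each take ₹196,000; Tavita's ₹196,000 share passes to Tavita's issue; Ingrid's ₹196,000 share passes to Ingrid's issue.
Tavita's share (₹196,000) passes entirely to Henrik.
Ingrid's share (₹196,000) is divided into 2 shares of ₹98,000: Tobias and Jakob each take ₹98,000.

Tobias receives ₹98,000.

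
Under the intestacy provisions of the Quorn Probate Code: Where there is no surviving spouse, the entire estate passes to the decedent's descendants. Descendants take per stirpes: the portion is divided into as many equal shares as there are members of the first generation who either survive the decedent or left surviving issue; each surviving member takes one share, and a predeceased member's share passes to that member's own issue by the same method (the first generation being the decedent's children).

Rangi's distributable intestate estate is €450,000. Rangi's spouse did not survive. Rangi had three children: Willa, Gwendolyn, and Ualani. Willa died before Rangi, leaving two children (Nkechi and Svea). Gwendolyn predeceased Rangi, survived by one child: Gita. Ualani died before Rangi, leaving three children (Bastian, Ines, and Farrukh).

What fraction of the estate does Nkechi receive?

The entire €450,000 passes to the descendants.
That amount (€450,000) is divided into 3 shares of €150,000: Willa's €150,000 share passes to Willa's issue; Gwendolyn's €150,000 share passes to Gwendolyn's issue; Ualani's €150,000 share passes to Ualani's issue.
Willa's share (€150,000) is divided into 2 shares of €75,000: Nkechi and Svea each take €75,000.
Gwendolyn's share (€150,000) passes entirely to Gita.
Ualani's share (€150,000) is divided into 3 shares of €50,000: Bastian, Ines, and Farrukh each take €50,000.

Nkechi receives 1/6 of the estate.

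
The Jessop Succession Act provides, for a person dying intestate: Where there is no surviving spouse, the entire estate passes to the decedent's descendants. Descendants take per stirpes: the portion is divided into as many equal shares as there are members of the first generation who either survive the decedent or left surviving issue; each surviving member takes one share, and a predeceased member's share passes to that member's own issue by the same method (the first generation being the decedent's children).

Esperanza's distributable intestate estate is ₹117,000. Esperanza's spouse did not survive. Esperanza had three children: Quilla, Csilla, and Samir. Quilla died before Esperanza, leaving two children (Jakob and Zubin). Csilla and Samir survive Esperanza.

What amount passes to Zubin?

The entire ₹117,000 passes to the descendants.
That amount (₹117,000) is divided into 3 shares of ₹39,000: Csilla and Samir each take ₹39,000; Quilla's ₹39,000 share passes to Quilla's issue.
Quilla's share (₹39,000) is divided into 2 shares of ₹19,500: Jakob and Zubin each take ₹19,500.

Zubin receives ₹19,500.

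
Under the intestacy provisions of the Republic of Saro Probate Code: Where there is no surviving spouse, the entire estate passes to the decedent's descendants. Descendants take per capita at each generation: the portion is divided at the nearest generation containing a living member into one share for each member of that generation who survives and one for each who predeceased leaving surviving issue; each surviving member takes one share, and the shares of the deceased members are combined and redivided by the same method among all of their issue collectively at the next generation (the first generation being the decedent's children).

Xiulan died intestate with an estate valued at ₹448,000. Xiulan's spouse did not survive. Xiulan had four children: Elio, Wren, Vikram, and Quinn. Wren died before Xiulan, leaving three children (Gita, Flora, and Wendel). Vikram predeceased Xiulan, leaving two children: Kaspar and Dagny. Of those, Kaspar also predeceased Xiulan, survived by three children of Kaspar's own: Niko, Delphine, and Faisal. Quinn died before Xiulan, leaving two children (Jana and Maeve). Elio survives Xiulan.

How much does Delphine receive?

The entire ₹448,000 passes to the descendants.
That amount (₹448,000) is divided at the children's generation into 4 shares of ₹112,000. Elio takes ₹112,000. The 3 shares of the deceased (Wren, Vikram, and Quinn) are combined into a pool of ₹336,000.
That pool (₹336,000) is divided at the grandchildren's generation into 7 shares of ₹48,000. Gita, Flora, Wendel, Dagny, Jana, and Maeve each take ₹48,000. The remaining share for the deceased Kaspar (₹48,000) is carried to the next generation.
That pool (₹48,000) is divided at the great-grandchildren's generation equally among Niko, Delphine, and Faisal: ₹16,000 each.

Delphine receives ₹16,000.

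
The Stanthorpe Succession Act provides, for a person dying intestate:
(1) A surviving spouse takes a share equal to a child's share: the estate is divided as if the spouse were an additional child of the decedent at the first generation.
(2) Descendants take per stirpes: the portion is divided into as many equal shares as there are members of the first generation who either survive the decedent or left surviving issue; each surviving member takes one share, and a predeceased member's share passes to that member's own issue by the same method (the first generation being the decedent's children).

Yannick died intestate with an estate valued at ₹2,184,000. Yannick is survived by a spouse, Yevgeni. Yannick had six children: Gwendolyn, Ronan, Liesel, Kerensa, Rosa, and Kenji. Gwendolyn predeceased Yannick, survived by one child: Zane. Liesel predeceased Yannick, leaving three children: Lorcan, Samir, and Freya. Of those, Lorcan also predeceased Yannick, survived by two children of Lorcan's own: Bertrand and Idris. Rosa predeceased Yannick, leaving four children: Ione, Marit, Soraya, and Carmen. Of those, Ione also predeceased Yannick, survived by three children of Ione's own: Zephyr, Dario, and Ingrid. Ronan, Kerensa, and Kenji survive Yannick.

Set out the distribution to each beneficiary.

Yevgeni: ₹312,000; Zane: ₹312,000; Ronan: ₹312,000; Bertrand: ₹52,000; Idris: ₹52,000; Samir: ₹104,000; Freya: ₹104,000; Kerensa: ₹312,000; Zephyr: ₹26,000; Dario: ₹26,000; Ingrid: ₹26,000; Marit: ₹78,000; Soraya: ₹78,000; Carmen: ₹78,000; Kenji: ₹312,000

The spouse counts as an additional share at the children's level, so there are 7 primary shares of ₹312,000. Yevgeni takes one such share (₹312,000).
The children's combined portion (₹1,872,000) is divided into 6 shares of ₹312,000: Ronan, Kerensa, and Kenji each take ₹312,000; Gwendolyn's ₹312,000 share passes to Gwendolyn's issue; Liesel's ₹312,000 share passes to Liesel's issue; Rosa's ₹312,000 share passes to Rosa's issue.
Gwendolyn's share (₹312,000) passes entirely to Zane.
Liesel's share (₹312,000) is divided into 3 shares of ₹104,000: Samir and Freya each take ₹104,000; Lorcan's ₹104,000 share passes to Lorcan's issue.
Lorcan's share (₹104,000) is divided into 2 shares of ₹52,000: Bertrand and Idris each take ₹52,000.
Rosa's share (₹312,000) is divided into 4 shares of ₹78,000: Marit, Soraya, and Carmen each take ₹78,000; Ione's ₹78,000 share passes to Ione's issue.
Ione's share (₹78,000) is divided into 3 shares of ₹26,000: Zephyr, Dario, and Ingrid each take ₹26,000.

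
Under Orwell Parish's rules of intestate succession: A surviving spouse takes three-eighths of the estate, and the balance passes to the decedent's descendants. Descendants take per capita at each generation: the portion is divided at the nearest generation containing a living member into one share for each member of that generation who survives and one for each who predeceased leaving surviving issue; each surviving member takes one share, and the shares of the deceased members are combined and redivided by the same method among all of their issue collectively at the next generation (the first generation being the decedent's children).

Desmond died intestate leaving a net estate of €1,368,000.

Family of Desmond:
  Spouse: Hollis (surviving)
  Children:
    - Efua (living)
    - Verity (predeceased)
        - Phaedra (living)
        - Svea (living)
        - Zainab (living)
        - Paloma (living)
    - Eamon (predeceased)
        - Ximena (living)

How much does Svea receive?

Hollis takes three-eighths of €1,368,000 = €513,000. The remaining €855,000 passes to the descendants.
The descendants' portion (€855,000) is divided at the children's generation into 3 shares of €285,000. Efua takes €285,000. The 2 shares of the deceased (Verity and Eamon) are combined into a pool of €570,000.
That pool (€570,000) is divided at the grandchildren's generation equally among Phaedra, Svea, Zainab, Paloma, and Ximena: €114,000 each.

Svea receives €114,000.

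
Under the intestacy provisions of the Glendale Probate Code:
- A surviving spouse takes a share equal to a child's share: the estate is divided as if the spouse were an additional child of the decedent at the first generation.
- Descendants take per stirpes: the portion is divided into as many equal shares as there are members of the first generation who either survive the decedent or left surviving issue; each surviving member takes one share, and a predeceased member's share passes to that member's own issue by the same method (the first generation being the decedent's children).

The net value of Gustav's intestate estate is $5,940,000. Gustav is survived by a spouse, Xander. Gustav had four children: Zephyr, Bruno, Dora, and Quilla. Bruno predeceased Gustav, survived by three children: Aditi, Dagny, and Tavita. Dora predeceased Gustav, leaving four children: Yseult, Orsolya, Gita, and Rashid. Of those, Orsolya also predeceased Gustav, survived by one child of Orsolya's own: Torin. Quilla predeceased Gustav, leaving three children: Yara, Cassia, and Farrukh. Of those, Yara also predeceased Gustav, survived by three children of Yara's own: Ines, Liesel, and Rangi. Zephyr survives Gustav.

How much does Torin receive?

Torin receives $297,000.

The spouse counts as an additional share at the children's level, so there are 5 primary shares of $1,188,000. Xander takes one such share ($1,188,000).
The children's combined portion ($4,752,000) is divided into 4 shares of $1,188,000: Zephyr takes $1,188,000; Bruno's $1,188,000 share passes to Bruno's issue; Dora's $1,188,000 share passes to Dora's issue; Quilla's $1,188,000 share passes to Quilla's issue.
Bruno's share ($1,188,000) is divided into 3 shares of $396,000: Aditi, Dagny, and Tavita each take $396,000.
Dora's share ($1,188,000) is divided into 4 shares of $297,000: Yseult, Gita, and Rashid each take $297,000; Orsolya's $297,000 share passes to Orsolya's issue.
Orsolya's share ($297,000) passes entirely to Torin.
Quilla's share ($1,188,000) is divided into 3 shares of $396,000: Cassia and Farrukh each take $396,000; Yara's $396,000 share passes to Yara's issue.
Yara's share ($396,000) is divided into 3 shares of $132,000: Ines, Liesel, and Rangi each take $132,000.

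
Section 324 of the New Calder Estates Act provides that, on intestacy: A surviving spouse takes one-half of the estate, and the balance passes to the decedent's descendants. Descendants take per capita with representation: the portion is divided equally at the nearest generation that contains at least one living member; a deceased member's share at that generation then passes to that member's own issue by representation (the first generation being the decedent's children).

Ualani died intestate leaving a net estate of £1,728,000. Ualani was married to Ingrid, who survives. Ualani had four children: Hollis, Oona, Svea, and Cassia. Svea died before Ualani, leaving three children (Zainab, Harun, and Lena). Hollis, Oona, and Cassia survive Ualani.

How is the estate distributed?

Ingrid takes one-half of £1,728,000 = £864,000. The remaining £864,000 passes to the descendants.
The descendants' portion (£864,000) is divided into 4 shares of £216,000: Hollis, Oona, and Cassia each take £216,000; Svea's £216,000 share passes to Svea's issue.
Svea's share (£216,000) is divided into 3 shares of £72,000: Zainab, Harun, and Lena each take £72,000.

Ingrid: £864,000; Hollis: £216,000; Oona: £216,000; Zainab: £72,000; Harun: £72,000; Lena: £72,000; Cassia: £216,000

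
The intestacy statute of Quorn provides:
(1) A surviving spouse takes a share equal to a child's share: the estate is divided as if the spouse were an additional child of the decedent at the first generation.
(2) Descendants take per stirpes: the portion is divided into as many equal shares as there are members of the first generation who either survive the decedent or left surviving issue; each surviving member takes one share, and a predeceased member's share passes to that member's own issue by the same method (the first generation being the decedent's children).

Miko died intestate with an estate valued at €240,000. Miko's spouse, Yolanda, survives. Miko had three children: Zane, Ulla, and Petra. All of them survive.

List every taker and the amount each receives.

The spouse counts as an additional share at the children's level, so there are 4 primary shares of €60,000. Yolanda takes one such share (€60,000).
The children's combined portion (€180,000) is divided into 3 shares of €60,000: Zane, Ulla, and Petra each take €60,000.

Yolanda: €60,000; Zane: €60,000; Ulla: €60,000; Petra: €60,000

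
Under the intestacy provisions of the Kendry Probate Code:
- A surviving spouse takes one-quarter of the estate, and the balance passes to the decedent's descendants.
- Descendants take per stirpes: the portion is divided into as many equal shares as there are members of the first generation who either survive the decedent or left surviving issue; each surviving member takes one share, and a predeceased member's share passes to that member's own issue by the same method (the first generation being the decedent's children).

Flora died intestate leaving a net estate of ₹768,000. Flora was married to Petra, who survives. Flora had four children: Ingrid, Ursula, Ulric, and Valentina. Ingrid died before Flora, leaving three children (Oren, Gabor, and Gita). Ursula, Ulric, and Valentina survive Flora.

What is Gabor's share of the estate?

Petra takes one-quarter of ₹768,000 = ₹192,000. The remaining ₹576,000 passes to the descendants.
The descendants' portion (₹576,000) is divided into 4 shares of ₹144,000: Ursula, Ulric, and Valentina each take ₹144,000; Ingrid's ₹144,000 share passes to Ingrid's issue.
Ingrid's share (₹144,000) is divided into 3 shares of ₹48,000: Oren, Gabor, and Gita each take ₹48,000.

Gabor receives ₹48,000.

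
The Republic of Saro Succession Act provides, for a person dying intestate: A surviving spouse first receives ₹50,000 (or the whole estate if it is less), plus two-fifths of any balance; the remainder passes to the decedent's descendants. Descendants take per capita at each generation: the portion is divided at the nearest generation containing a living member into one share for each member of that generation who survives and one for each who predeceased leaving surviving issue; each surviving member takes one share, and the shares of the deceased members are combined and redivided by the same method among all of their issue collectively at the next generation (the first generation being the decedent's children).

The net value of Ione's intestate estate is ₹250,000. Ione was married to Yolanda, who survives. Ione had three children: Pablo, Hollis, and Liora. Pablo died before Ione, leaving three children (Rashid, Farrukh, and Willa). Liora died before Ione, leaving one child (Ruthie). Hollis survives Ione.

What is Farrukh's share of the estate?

Farrukh receives ₹20,000.

Yolanda first takes ₹50,000, leaving a balance of ₹200,000. Yolanda then takes two-fifths of the balance (₹80,000), for a total of ₹130,000. The remaining ₹120,000 passes to the descendants.
The descendants' portion (₹120,000) is divided at the children's generation into 3 shares of ₹40,000. Hollis takes ₹40,000. The 2 shares of the deceased (Pablo and Liora) are combined into a pool of ₹80,000.
That pool (₹80,000) is divided at the grandchildren's generation equally among Rashid, Farrukh, Willa, and Ruthie: ₹20,000 each.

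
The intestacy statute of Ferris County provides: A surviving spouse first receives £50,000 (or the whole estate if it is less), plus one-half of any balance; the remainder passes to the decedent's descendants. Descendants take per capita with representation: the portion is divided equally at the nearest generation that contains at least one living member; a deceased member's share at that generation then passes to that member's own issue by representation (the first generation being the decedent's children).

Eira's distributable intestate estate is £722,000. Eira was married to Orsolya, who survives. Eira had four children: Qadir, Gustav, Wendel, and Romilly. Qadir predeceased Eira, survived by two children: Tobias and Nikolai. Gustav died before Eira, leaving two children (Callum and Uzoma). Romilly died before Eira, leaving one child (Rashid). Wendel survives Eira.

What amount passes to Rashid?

Orsolya first takes £50,000, leaving a balance of £672,000. Orsolya then takes one-half of the balance (£336,000), for a total of £386,000. The remaining £336,000 passes to the descendants.
The descendants' portion (£336,000) is divided into 4 shares of £84,000: Wendel takes £84,000; Qadir's £84,000 share passes to Qadir's issue; Gustav's £84,000 share passes to Gustav's issue; Romilly's £84,000 share passes to Romilly's issue.
Qadir's share (£84,000) is divided into 2 shares of £42,000: Tobias and Nikolai each take £42,000.
Gustav's share (£84,000) is divided into 2 shares of £42,000: Callum and Uzoma each take £42,000.
Romilly's share (£84,000) passes entirely to Rashid.

Rashid receives £84,000.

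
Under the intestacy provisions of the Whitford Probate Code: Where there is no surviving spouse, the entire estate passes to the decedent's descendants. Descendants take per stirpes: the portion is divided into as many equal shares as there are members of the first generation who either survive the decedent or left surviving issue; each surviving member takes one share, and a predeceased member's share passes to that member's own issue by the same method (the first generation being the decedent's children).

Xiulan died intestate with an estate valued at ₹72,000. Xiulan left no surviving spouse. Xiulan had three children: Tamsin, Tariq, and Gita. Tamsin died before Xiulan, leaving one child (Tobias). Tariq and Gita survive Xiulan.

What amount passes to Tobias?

The entire ₹72,000 passes to the descendants.
That amount (₹72,000) is divided into 3 shares of ₹24,000: Tariq and Gita each take ₹24,000; Tamsin's ₹24,000 share passes to Tamsin's issue.
Tamsin's share (₹24,000) passes entirely to Tobias.

Tobias receives ₹24,000.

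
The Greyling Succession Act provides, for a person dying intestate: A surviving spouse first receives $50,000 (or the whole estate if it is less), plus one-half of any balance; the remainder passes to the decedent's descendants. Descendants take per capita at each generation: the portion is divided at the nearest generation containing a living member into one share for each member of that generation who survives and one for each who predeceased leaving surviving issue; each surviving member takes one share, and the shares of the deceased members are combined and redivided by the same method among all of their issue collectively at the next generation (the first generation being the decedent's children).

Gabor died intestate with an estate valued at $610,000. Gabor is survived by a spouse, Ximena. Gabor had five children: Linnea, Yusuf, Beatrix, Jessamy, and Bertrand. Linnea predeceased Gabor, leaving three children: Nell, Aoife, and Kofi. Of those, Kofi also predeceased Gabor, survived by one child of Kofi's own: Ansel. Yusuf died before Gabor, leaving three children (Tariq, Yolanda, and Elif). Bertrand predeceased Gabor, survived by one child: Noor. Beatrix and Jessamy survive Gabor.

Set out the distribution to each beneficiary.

Ximena first takes $50,000, leaving a balance of $560,000. Ximena then takes one-half of the balance ($280,000), for a total of $330,000. The remaining $280,000 passes to the descendants.
The descendants' portion ($280,000) is divided at the children's generation into 5 shares of $56,000. Beatrix and Jessamy each take $56,000. The 3 shares of the deceased (Linnea, Yusuf, and Bertrand) are combined into a pool of $168,000.
That pool ($168,000) is divided at the grandchildren's generation into 7 shares of $24,000. Nell, Aoife, Tariq, Yolanda, Elif, and Noor each take $24,000. The remaining share for the deceased Kofi ($24,000) is carried to the next generation.
That pool ($24,000) passes entirely to Ansel, the sole taker at the great-grandchildren's generation.

Ximena: $330,000; Nell: $24,000; Aoife: $24,000; Ansel: $24,000; Tariq: $24,000; Yolanda: $24,000; Elif: $24,000; Beatrix: $56,000; Jessamy: $56,000; Noor: $24,000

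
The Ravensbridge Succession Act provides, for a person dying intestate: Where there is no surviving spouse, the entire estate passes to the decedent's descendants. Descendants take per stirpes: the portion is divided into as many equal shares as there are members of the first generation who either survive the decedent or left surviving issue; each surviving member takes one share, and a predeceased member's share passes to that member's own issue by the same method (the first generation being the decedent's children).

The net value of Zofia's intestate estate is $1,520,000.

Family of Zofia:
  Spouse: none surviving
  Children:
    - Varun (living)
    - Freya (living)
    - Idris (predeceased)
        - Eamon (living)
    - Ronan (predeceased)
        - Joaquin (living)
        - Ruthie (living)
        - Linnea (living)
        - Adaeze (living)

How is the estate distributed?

Varun: $380,000; Freya: $380,000; Eamon: $380,000; Joaquin: $95,000; Ruthie: $95,000; Linnea: $95,000; Adaeze: $95,000

The entire $1,520,000 passes to the descendants.
That amount ($1,520,000) is divided into 4 shares of $380,000: Varun and Freya each take $380,000; Idris's $380,000 share passes to Idris's issue; Ronan's $380,000 share passes to Ronan's issue.
Idris's share ($380,000) passes entirely to Eamon.
Ronan's share ($380,000) is divided into 4 shares of $95,000: Joaquin, Ruthie, Linnea, and Adaeze each take $95,000.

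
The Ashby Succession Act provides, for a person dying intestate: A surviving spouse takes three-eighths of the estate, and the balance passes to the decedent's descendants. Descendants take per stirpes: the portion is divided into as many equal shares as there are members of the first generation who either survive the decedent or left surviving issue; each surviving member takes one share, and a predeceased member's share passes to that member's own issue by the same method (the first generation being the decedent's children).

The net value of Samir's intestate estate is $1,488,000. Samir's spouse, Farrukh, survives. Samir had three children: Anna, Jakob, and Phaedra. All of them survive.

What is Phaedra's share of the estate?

Farrukh takes three-eighths of $1,488,000 = $558,000. The remaining $930,000 passes to the descendants.
The descendants' portion ($930,000) is divided into 3 shares of $310,000: Anna, Jakob, and Phaedra each take $310,000.

Phaedra receives $310,000.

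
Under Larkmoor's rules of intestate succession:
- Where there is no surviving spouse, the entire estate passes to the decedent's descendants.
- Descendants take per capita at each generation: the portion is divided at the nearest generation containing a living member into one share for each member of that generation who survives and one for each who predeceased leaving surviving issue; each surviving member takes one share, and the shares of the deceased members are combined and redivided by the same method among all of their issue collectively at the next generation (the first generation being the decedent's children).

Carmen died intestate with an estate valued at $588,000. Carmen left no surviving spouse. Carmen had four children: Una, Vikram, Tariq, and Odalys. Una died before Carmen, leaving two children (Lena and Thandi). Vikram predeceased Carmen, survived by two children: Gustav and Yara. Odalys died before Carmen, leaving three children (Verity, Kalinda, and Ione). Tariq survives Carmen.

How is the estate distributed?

The entire $588,000 passes to the descendants.
That amount ($588,000) is divided at the children's generation into 4 shares of $147,000. Tariq takes $147,000. The 3 shares of the deceased (Una, Vikram, and Odalys) are combined into a pool of $441,000.
That pool ($441,000) is divided at the grandchildren's generation equally among Lena, Thandi, Gustav, Yara, Verity, Kalinda, and Ione: $63,000 each.

Lena: $63,000; Thandi: $63,000; Gustav: $63,000; Yara: $63,000; Tariq: $147,000; Verity: $63,000; Kalinda: $63,000; Ione: $63,000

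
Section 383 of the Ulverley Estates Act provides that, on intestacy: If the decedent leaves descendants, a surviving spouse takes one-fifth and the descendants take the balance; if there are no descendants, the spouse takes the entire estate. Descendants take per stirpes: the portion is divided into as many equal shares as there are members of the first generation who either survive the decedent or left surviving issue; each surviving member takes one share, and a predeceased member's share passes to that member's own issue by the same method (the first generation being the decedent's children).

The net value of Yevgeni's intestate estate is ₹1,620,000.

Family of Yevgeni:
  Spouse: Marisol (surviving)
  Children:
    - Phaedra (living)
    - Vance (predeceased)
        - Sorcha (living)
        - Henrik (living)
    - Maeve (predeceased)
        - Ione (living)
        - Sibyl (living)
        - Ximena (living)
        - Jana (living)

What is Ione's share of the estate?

Marisol takes one-fifth of ₹1,620,000 = ₹324,000. The remaining ₹1,296,000 passes to the descendants.
The descendants' portion (₹1,296,000) is divided into 3 shares of ₹432,000: Phaedra takes ₹432,000; Vance's ₹432,000 share passes to Vance's issue; Maeve's ₹432,000 share passes to Maeve's issue.
Vance's share (₹432,000) is divided into 2 shares of ₹216,000: Sorcha and Henrik each take ₹216,000.
Maeve's share (₹432,000) is divided into 4 shares of ₹108,000: Ione, Sibyl, Ximena, and Jana each take ₹108,000.

Ione receives ₹108,000.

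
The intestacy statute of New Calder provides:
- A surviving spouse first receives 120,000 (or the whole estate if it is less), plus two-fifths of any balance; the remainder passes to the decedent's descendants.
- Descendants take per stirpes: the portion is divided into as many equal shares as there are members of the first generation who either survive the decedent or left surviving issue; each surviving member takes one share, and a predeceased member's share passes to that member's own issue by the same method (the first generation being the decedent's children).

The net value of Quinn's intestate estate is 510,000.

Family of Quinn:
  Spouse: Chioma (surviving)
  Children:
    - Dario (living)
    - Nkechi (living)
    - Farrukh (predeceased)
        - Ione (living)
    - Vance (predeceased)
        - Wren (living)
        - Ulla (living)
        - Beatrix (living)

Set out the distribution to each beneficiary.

Chioma first takes 120,000, leaving a balance of 390,000. Chioma then takes two-fifths of the balance (156,000), for a total of 276,000. The remaining 234,000 passes to the descendants.
The descendants' portion (234,000) is divided into 4 shares of 58,500: Dario and Nkechi each take 58,500; Farrukh's 58,500 share passes to Farrukh's issue; Vance's 58,500 share passes to Vance's issue.
Farrukh's share (58,500) passes entirely to Ione.
Vance's share (58,500) is divided into 3 shares of 19,500: Wren, Ulla, and Beatrix each take 19,500.

Chioma: 276,000; Dario: 58,500; Nkechi: 58,500; Ione: 58,500; Wren: 19,500; Ulla: 19,500; Beatrix: 19,500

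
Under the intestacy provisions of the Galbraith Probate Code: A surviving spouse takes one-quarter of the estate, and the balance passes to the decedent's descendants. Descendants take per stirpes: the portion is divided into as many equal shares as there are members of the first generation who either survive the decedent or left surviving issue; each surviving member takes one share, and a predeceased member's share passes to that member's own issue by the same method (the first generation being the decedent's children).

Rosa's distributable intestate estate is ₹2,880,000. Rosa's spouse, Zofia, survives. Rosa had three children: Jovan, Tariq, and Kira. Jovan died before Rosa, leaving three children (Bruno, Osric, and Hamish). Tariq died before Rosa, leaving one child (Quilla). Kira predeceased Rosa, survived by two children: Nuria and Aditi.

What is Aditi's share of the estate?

Aditi receives ₹360,000.

Zofia takes one-quarter of ₹2,880,000 = ₹720,000. The remaining ₹2,160,000 passes to the descendants.
The descendants' portion (₹2,160,000) is divided into 3 shares of ₹720,000: Jovan's ₹720,000 share passes to Jovan's issue; Tariq's ₹720,000 share passes to Tariq's issue; Kira's ₹720,000 share passes to Kira's issue.
Jovan's share (₹720,000) is divided into 3 shares of ₹240,000: Bruno, Osric, and Hamish each take ₹240,000.
Tariq's share (₹720,000) passes entirely to Quilla.
Kira's share (₹720,000) is divided into 2 shares of ₹360,000: Nuria and Aditi each take ₹360,000.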